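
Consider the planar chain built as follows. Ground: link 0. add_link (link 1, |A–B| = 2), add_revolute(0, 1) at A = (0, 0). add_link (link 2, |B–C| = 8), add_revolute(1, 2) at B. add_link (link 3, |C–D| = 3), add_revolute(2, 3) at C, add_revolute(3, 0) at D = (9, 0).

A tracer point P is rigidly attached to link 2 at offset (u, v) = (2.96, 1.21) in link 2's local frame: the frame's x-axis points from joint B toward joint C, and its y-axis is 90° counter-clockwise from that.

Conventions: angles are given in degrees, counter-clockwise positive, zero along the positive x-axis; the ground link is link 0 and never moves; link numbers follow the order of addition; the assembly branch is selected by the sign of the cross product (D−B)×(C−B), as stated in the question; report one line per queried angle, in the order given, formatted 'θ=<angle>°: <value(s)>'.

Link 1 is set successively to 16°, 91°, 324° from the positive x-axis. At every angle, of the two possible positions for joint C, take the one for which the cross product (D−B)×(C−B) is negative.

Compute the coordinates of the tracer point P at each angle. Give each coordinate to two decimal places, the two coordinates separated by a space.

A=(0,0), D=(9.00,0)
θ=16°: B = A + 2.00·(cos16°, sin16°) = (1.9225, 0.5513)
θ=16°: |BD| = 7.0989
θ=16°: circle(B,8.00) ∩ circle(D,3.00): a=7.4233, h=2.9824
θ=16°:   candidates: C₊=(9.5550,2.9482) cross=21.172; C₋=(9.0918,-2.9986) cross=-21.172
θ=16°:   branch - wants cross < 0 → take C=(9.0918,-2.9986) (cross=-21.172)
θ=16°: ex = (C−B)/|BC| = (0.8962,-0.4437); ey = (0.4437,0.8962)
θ=16°: P = B + 2.96·ex + 1.21·ey = (5.1121,0.3222)
θ=91°: B = A + 2.00·(cos91°, sin91°) = (-0.0349, 1.9997)
θ=91°: |BD| = 9.2536
θ=91°: circle(B,8.00) ∩ circle(D,3.00): a=7.5986, h=2.5022
θ=91°:   candidates: C₊=(7.9249,2.8007) cross=23.155; C₋=(6.8434,-2.0855) cross=-23.155
θ=91°:   branch - wants cross < 0 → take C=(6.8434,-2.0855) (cross=-23.155)
θ=91°: ex = (C−B)/|BC| = (0.8598,-0.5106); ey = (0.5106,0.8598)
θ=91°: P = B + 2.96·ex + 1.21·ey = (3.1280,1.5285)
θ=324°: B = A + 2.00·(cos324°, sin324°) = (1.6180, -1.1756)
θ=324°: |BD| = 7.4750
θ=324°: circle(B,8.00) ∩ circle(D,3.00): a=7.4164, h=2.9994
θ=324°:   candidates: C₊=(8.4705,2.9529) cross=22.421; C₋=(9.4139,-2.9713) cross=-22.421
θ=324°:   branch - wants cross < 0 → take C=(9.4139,-2.9713) (cross=-22.421)
θ=324°: ex = (C−B)/|BC| = (0.9745,-0.2245); ey = (0.2245,0.9745)
θ=324°: P = B + 2.96·ex + 1.21·ey = (4.7741,-0.6609)

θ=16°: 5.11 0.32
θ=91°: 3.13 1.53
θ=324°: 4.77 -0.66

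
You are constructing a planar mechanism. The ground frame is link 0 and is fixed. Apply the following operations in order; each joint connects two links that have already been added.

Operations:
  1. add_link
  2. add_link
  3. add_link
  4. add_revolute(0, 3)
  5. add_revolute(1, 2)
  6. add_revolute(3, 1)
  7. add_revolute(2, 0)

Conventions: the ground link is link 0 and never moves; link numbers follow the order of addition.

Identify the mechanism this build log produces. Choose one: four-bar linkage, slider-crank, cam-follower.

links: 4 (incl. ground); joints: 4 revolute, 0 prismatic, 0 higher (cam) pair, forming one closed loop
4 links in a single 4R loop → four-bar linkage

four-bar linkage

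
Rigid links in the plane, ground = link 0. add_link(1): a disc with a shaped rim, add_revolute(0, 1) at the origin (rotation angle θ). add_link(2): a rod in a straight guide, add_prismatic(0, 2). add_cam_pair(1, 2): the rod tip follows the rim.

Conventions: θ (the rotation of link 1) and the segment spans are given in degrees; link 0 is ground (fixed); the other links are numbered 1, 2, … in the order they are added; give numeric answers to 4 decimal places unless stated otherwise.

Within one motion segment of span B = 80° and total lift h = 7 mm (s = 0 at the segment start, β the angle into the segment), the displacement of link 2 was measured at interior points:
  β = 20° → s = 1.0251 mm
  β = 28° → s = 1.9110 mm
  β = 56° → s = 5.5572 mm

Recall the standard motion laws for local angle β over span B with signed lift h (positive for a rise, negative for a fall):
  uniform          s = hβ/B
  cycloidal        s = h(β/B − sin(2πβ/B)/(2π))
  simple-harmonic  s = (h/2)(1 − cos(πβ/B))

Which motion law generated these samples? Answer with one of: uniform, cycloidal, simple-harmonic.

candidates at β/B = r: uniform s = h·r (linear in β); cycloidal s = h·(r − sin(2πr)/(2π)); simple-harmonic s = (h/2)(1 − cos(πr))
β=20°: printed 1.0251 | uniform 1.7500, cycloidal 0.6359, simple-harmonic 1.0251
β=28°: printed 1.9110 | uniform 2.4500, cycloidal 1.5487, simple-harmonic 1.9110
β=56°: printed 5.5572 | uniform 4.9000, cycloidal 5.9596, simple-harmonic 5.5572
only one law matches every sample → simple-harmonic

simple-harmonic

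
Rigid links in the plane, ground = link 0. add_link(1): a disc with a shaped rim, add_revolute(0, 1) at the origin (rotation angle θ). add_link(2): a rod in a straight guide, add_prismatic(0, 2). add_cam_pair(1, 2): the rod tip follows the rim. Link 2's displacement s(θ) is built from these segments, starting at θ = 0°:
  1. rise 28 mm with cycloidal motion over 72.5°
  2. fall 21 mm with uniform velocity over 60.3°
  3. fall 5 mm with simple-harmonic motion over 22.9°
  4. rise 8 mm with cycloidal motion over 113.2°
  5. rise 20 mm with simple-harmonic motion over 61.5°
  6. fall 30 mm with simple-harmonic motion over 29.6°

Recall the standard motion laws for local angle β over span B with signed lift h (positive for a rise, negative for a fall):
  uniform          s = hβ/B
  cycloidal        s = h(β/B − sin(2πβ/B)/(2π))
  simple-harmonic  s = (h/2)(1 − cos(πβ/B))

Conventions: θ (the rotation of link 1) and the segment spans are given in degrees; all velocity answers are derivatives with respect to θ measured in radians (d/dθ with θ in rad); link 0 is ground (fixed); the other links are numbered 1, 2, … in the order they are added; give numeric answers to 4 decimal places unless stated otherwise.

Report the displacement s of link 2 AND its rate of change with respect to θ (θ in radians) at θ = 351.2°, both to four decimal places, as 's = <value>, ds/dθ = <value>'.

segment 1 (0° to 72.5°, cycloidal, h = 28) is passed completely: s = 0.0000 + (28) = 28.0000
segment 2 (72.5° to 132.8°, uniform, h = -21) is passed completely: s = 28.0000 + (-21) = 7.0000
segment 3 (132.8° to 155.7°, simple-harmonic, h = -5) is passed completely: s = 7.0000 + (-5) = 2.0000
segment 4 (155.7° to 268.9°, cycloidal, h = 8) is passed completely: s = 2.0000 + (8) = 10.0000
segment 5 (268.9° to 330.4°, simple-harmonic, h = 20) is passed completely: s = 10.0000 + (20) = 30.0000
θ = 351.2° falls in segment 6 (330.4° to 360°, simple-harmonic, h = -30): β = 351.2 − 330.4 = 20.8°, B = 29.6°; Δs = -30/2·(1 − cos(π·0.7027)) = -23.9195; s = 30.0000 − 23.9195 = 6.0805
velocity in seg [330.4°–360°] (simple-harmonic), θ in radians: β = 20.8° = 0.3630 rad, B = 29.6° = 0.5166 rad; ds/dθ = (πh/(2B)) sin(πβ/B) = (π·(-30)/(2·0.5166)) sin(π·0.7027) = -73.337576 mm/rad

s = 6.0805, ds/dθ = -73.3376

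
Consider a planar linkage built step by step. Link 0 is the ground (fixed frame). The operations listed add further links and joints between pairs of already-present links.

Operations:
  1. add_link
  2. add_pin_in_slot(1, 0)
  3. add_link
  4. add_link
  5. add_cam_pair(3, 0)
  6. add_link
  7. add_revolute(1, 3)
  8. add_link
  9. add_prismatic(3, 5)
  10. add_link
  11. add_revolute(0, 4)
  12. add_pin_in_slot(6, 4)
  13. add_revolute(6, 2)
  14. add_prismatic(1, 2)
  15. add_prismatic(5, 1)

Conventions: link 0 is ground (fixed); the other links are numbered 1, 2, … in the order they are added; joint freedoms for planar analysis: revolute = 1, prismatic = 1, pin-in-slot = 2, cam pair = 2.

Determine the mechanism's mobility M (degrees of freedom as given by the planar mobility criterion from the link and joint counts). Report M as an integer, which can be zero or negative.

link 0 = ground. State L|J1|J2 = 1|0|0
+link1  2|0|0
PS(1,0) f=2→J2  2|0|1
+link2  3|0|1
+link3  4|0|1
C(3,0) f=2→J2  4|0|2
+link4  5|0|2
R(1,3) f=1→J1  5|1|2
+link5  6|1|2
P(3,5) f=1→J1  6|2|2
+link6  7|2|2
R(0,4) f=1→J1  7|3|2
PS(6,4) f=2→J2  7|3|3
R(6,2) f=1→J1  7|4|3
P(1,2) f=1→J1  7|5|3
P(5,1) f=1→J1  7|6|3
M = 3(7−1)−2·6−3 = 18−12−3 = 3

M = 3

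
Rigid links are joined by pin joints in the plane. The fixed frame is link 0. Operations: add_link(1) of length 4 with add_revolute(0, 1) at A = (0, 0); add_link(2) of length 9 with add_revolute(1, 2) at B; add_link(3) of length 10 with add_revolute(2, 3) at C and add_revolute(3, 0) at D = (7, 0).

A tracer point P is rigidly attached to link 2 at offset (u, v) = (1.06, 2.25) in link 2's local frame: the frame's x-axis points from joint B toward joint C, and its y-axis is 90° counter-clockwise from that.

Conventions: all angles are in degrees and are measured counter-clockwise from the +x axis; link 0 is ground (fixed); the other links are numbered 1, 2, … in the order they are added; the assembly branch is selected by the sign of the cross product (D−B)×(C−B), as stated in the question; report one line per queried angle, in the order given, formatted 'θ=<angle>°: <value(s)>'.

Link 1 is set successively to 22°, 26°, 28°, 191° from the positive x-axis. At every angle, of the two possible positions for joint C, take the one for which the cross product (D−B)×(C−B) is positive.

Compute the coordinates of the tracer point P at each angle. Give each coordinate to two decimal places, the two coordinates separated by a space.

A=(0,0), D=(7.00,0)
θ=22°: B = A + 4.00·(cos22°, sin22°) = (3.7087, 1.4984)
θ=22°: |BD| = 3.6163
θ=22°: circle(B,9.00) ∩ circle(D,10.00): a=-0.8188, h=8.9627
θ=22°:   candidates: C₊=(6.6772,9.9948) cross=32.412; C₋=(-0.7502,-6.3194) cross=-32.412
θ=22°:   branch + wants cross > 0 → take C=(6.6772,9.9948) (cross=32.412)
θ=22°: ex = (C−B)/|BC| = (0.3298,0.9440); ey = (-0.9440,0.3298)
θ=22°: P = B + 1.06·ex + 2.25·ey = (1.9343,3.2412)
θ=26°: B = A + 4.00·(cos26°, sin26°) = (3.5952, 1.7535)
θ=26°: |BD| = 3.8298
θ=26°: circle(B,9.00) ∩ circle(D,10.00): a=-0.5656, h=8.9822
θ=26°:   candidates: C₊=(7.2048,9.9979) cross=34.400; C₋=(-1.0202,-5.9730) cross=-34.400
θ=26°:   branch + wants cross > 0 → take C=(7.2048,9.9979) (cross=34.400)
θ=26°: ex = (C−B)/|BC| = (0.4011,0.9160); ey = (-0.9160,0.4011)
θ=26°: P = B + 1.06·ex + 2.25·ey = (1.9592,3.6269)
θ=28°: B = A + 4.00·(cos28°, sin28°) = (3.5318, 1.8779)
θ=28°: |BD| = 3.9440
θ=28°: circle(B,9.00) ∩ circle(D,10.00): a=-0.4368, h=8.9894
θ=28°:   candidates: C₊=(7.4279,9.9908) cross=35.454; C₋=(-1.1325,-5.8192) cross=-35.454
θ=28°:   branch + wants cross > 0 → take C=(7.4279,9.9908) (cross=35.454)
θ=28°: ex = (C−B)/|BC| = (0.4329,0.9014); ey = (-0.9014,0.4329)
θ=28°: P = B + 1.06·ex + 2.25·ey = (1.9624,3.8074)
θ=191°: B = A + 4.00·(cos191°, sin191°) = (-3.9265, -0.7632)
θ=191°: |BD| = 10.9531
θ=191°: circle(B,9.00) ∩ circle(D,10.00): a=4.6092, h=7.7301
θ=191°:   candidates: C₊=(0.1329,7.2693) cross=84.669; C₋=(1.2102,-8.1534) cross=-84.669
θ=191°:   branch + wants cross > 0 → take C=(0.1329,7.2693) (cross=84.669)
θ=191°: ex = (C−B)/|BC| = (0.4510,0.8925); ey = (-0.8925,0.4510)
θ=191°: P = B + 1.06·ex + 2.25·ey = (-5.4565,1.1977)

θ=22°: 1.93 3.24
θ=26°: 1.96 3.63
θ=28°: 1.96 3.81
θ=191°: -5.46 1.20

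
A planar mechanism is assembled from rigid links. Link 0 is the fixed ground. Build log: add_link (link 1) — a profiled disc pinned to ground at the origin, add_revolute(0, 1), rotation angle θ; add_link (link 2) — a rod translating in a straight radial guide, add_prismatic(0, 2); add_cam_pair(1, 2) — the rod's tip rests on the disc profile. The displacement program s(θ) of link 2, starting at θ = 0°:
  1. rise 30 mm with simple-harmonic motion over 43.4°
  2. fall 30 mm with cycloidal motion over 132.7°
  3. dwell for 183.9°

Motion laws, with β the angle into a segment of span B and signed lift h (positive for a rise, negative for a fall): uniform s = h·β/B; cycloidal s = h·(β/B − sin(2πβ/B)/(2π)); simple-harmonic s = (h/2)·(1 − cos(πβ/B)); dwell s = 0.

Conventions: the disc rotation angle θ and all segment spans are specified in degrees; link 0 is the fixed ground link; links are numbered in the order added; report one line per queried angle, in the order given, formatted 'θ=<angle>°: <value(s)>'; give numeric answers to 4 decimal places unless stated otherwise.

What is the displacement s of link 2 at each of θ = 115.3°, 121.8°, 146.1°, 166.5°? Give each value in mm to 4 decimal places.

seg 1 [0°–43.4°] simple-harmonic, h=30: full span → s += 30 → s = 30.0000
seg 2 [43.4°–176.1°] cycloidal, h=-30: θ=115.3° here. β=71.9, B=132.7. -30·(0.5418 − sin(2π·0.5418)/(2π)) = -17.4950 → s = 12.5050
seg 2 [43.4°–176.1°] cycloidal, h=-30: θ=121.8° here. β=78.4, B=132.7. -30·(0.5908 − sin(2π·0.5908)/(2π)) = -20.3030 → s = 9.6970
seg 2 [43.4°–176.1°] cycloidal, h=-30: θ=146.1° here. β=102.7, B=132.7. -30·(0.7739 − sin(2π·0.7739)/(2π)) = -27.9386 → s = 2.0614
seg 2 [43.4°–176.1°] cycloidal, h=-30: θ=166.5° here. β=123.1, B=132.7. -30·(0.9277 − sin(2π·0.9277)/(2π)) = -29.9260 → s = 0.0740

θ=115.3°: 12.5050
θ=121.8°: 9.6970
θ=146.1°: 2.0614
θ=166.5°: 0.0740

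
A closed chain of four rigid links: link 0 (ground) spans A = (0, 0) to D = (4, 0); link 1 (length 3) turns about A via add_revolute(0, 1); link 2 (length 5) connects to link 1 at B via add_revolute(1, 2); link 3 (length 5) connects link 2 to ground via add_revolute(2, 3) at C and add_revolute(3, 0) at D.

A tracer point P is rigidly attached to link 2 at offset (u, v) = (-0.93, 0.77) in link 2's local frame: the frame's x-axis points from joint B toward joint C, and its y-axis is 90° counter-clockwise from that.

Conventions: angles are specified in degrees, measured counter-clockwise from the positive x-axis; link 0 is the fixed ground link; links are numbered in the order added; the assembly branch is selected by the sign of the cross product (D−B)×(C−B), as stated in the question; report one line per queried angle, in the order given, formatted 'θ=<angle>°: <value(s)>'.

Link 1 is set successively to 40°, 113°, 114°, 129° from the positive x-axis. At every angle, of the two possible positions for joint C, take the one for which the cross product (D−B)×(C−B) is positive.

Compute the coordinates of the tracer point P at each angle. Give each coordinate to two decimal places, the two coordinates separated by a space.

A=(0,0), D=(4.00,0)
θ=40°: B = A + 3.00·(cos40°, sin40°) = (2.2981, 1.9284)
θ=40°: |BD| = 2.5720
θ=40°: circle(B,5.00) ∩ circle(D,5.00): a=1.2860, h=4.8318
θ=40°:   candidates: C₊=(6.7718,4.1614) cross=12.427; C₋=(-0.4737,-2.2330) cross=-12.427
θ=40°:   branch + wants cross > 0 → take C=(6.7718,4.1614) (cross=12.427)
θ=40°: ex = (C−B)/|BC| = (0.8947,0.4466); ey = (-0.4466,0.8947)
θ=40°: P = B + -0.93·ex + 0.77·ey = (1.1221,2.2020)
θ=113°: B = A + 3.00·(cos113°, sin113°) = (-1.1722, 2.7615)
θ=113°: |BD| = 5.8632
θ=113°: circle(B,5.00) ∩ circle(D,5.00): a=2.9316, h=4.0504
θ=113°:   candidates: C₊=(3.3216,4.9538) cross=23.748; C₋=(-0.4938,-2.1922) cross=-23.748
θ=113°:   branch + wants cross > 0 → take C=(3.3216,4.9538) (cross=23.748)
θ=113°: ex = (C−B)/|BC| = (0.8988,0.4384); ey = (-0.4384,0.8988)
θ=113°: P = B + -0.93·ex + 0.77·ey = (-2.3456,3.0458)
θ=114°: B = A + 3.00·(cos114°, sin114°) = (-1.2202, 2.7406)
θ=114°: |BD| = 5.8959
θ=114°: circle(B,5.00) ∩ circle(D,5.00): a=2.9480, h=4.0385
θ=114°:   candidates: C₊=(3.2671,4.9460) cross=23.811; C₋=(-0.4874,-2.2054) cross=-23.811
θ=114°:   branch + wants cross > 0 → take C=(3.2671,4.9460) (cross=23.811)
θ=114°: ex = (C−B)/|BC| = (0.8975,0.4411); ey = (-0.4411,0.8975)
θ=114°: P = B + -0.93·ex + 0.77·ey = (-2.3945,3.0215)
θ=129°: B = A + 3.00·(cos129°, sin129°) = (-1.8880, 2.3314)
θ=129°: |BD| = 6.3327
θ=129°: circle(B,5.00) ∩ circle(D,5.00): a=3.1664, h=3.8696
θ=129°:   candidates: C₊=(2.4806,4.7636) cross=24.505; C₋=(-0.3686,-2.4321) cross=-24.505
θ=129°:   branch + wants cross > 0 → take C=(2.4806,4.7636) (cross=24.505)
θ=129°: ex = (C−B)/|BC| = (0.8737,0.4864); ey = (-0.4864,0.8737)
θ=129°: P = B + -0.93·ex + 0.77·ey = (-3.0751,2.5518)

θ=40°: 1.12 2.20
θ=113°: -2.35 3.05
θ=114°: -2.39 3.02
θ=129°: -3.08 2.55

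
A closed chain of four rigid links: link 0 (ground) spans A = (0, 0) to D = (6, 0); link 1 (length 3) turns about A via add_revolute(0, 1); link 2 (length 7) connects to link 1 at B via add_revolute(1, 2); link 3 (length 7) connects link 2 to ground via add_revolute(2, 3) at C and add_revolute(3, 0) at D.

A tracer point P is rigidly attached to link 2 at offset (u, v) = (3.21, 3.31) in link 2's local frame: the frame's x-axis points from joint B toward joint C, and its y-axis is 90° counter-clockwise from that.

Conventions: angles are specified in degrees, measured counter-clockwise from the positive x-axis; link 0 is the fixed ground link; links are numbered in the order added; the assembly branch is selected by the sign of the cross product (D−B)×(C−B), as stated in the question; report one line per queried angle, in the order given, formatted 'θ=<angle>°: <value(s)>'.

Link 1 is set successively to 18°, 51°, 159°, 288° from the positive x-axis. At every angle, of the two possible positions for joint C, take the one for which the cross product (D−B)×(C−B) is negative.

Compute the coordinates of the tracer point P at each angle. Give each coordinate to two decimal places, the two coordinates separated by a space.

A=(0,0), D=(6.00,0)
θ=18°: B = A + 3.00·(cos18°, sin18°) = (2.8532, 0.9271)
θ=18°: |BD| = 3.2805
θ=18°: circle(B,7.00) ∩ circle(D,7.00): a=1.6403, h=6.8051
θ=18°:   candidates: C₊=(6.3496,6.9913) cross=22.324; C₋=(2.5035,-6.0642) cross=-22.324
θ=18°:   branch - wants cross < 0 → take C=(2.5035,-6.0642) (cross=-22.324)
θ=18°: ex = (C−B)/|BC| = (-0.0499,-0.9988); ey = (0.9988,-0.0499)
θ=18°: P = B + 3.21·ex + 3.31·ey = (5.9987,-2.4443)
θ=51°: B = A + 3.00·(cos51°, sin51°) = (1.8880, 2.3314)
θ=51°: |BD| = 4.7270
θ=51°: circle(B,7.00) ∩ circle(D,7.00): a=2.3635, h=6.5889
θ=51°:   candidates: C₊=(7.1938,6.8975) cross=31.146; C₋=(0.6942,-4.5660) cross=-31.146
θ=51°:   branch - wants cross < 0 → take C=(0.6942,-4.5660) (cross=-31.146)
θ=51°: ex = (C−B)/|BC| = (-0.1705,-0.9854); ey = (0.9854,-0.1705)
θ=51°: P = B + 3.21·ex + 3.31·ey = (4.6021,-1.3960)
θ=159°: B = A + 3.00·(cos159°, sin159°) = (-2.8007, 1.0751)
θ=159°: |BD| = 8.8662
θ=159°: circle(B,7.00) ∩ circle(D,7.00): a=4.4331, h=5.4174
θ=159°:   candidates: C₊=(2.2565,5.9149) cross=48.031; C₋=(0.9427,-4.8398) cross=-48.031
θ=159°:   branch - wants cross < 0 → take C=(0.9427,-4.8398) (cross=-48.031)
θ=159°: ex = (C−B)/|BC| = (0.5348,-0.8450); ey = (0.8450,0.5348)
θ=159°: P = B + 3.21·ex + 3.31·ey = (1.7128,0.1328)
θ=288°: B = A + 3.00·(cos288°, sin288°) = (0.9271, -2.8532)
θ=288°: |BD| = 5.8203
θ=288°: circle(B,7.00) ∩ circle(D,7.00): a=2.9101, h=6.3664
θ=288°:   candidates: C₊=(0.3426,4.1224) cross=37.054; C₋=(6.5844,-6.9756) cross=-37.054
θ=288°:   branch - wants cross < 0 → take C=(6.5844,-6.9756) (cross=-37.054)
θ=288°: ex = (C−B)/|BC| = (0.8082,-0.5889); ey = (0.5889,0.8082)
θ=288°: P = B + 3.21·ex + 3.31·ey = (5.4707,-2.0685)

θ=18°: 6.00 -2.44
θ=51°: 4.60 -1.40
θ=159°: 1.71 0.13
θ=288°: 5.47 -2.07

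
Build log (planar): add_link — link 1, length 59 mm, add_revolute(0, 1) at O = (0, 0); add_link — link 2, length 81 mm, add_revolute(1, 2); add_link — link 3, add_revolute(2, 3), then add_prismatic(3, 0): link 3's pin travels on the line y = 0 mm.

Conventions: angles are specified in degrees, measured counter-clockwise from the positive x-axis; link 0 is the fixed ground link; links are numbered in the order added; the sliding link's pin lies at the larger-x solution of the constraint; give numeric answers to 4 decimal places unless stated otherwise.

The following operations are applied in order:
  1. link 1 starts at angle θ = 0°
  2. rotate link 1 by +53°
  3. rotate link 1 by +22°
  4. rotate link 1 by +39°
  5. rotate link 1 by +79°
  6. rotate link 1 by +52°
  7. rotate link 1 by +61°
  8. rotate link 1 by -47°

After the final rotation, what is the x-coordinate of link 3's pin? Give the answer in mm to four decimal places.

geometry: r = 59 mm, L = 81 mm, e = 0 mm; θ starts at 0°
rotate link 1 by +53°: θ ← 0° +53° = 53°
rotate link 1 by +22°: θ ← 53° +22° = 75°
rotate link 1 by +39°: θ ← 75° +39° = 114°
rotate link 1 by +79°: θ ← 114° +79° = 193°
rotate link 1 by +52°: θ ← 193° +52° = 245°
rotate link 1 by +61°: θ ← 245° +61° = 306°
rotate link 1 by -47°: θ ← 306° -47° = 259°
crank pin P = (r cos θ, r sin θ) = (-11.257731, -57.916004)
h = r sin θ − e = -57.916004 − 0 = -57.916004
x = r cos θ + √(L² − h²) = -11.257731 + 56.628054 = 45.370323

45.3703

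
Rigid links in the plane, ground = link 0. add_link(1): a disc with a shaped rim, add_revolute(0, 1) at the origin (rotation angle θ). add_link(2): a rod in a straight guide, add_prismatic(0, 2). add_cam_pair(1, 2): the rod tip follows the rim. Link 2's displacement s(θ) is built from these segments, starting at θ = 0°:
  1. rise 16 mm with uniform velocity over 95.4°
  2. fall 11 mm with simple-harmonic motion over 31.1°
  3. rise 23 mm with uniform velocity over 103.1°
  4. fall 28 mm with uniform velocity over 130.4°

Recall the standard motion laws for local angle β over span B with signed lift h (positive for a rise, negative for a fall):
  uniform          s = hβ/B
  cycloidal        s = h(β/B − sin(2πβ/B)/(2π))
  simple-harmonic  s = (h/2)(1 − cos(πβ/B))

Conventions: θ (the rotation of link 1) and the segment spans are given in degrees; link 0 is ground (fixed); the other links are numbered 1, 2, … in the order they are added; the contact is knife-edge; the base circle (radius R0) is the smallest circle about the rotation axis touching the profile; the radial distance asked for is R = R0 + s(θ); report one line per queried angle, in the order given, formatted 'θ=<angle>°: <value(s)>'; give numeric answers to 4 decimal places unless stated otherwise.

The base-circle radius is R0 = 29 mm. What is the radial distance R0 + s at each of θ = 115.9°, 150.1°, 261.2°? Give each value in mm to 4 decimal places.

segment 1 (0° to 95.4°, uniform, h = 16) is passed completely: s = 0.0000 + (16) = 16.0000
θ = 115.9° falls in segment 2 (95.4° to 126.5°, simple-harmonic, h = -11): β = 115.9 − 95.4 = 20.5°, B = 31.1°; Δs = -11/2·(1 − cos(π·0.6592)) = -8.1370; s = 16.0000 − 8.1370 = 7.8630
segment 2 (95.4° to 126.5°, simple-harmonic, h = -11) is passed completely: s = 16.0000 + (-11) = 5.0000
θ = 150.1° falls in segment 3 (126.5° to 229.6°, uniform, h = 23): β = 150.1 − 126.5 = 23.6°, B = 103.1°; Δs = 23·23.6/103.1 = 5.2648; s = 5.0000 + 5.2648 = 10.2648
segment 3 (126.5° to 229.6°, uniform, h = 23) is passed completely: s = 5.0000 + (23) = 28.0000
θ = 261.2° falls in segment 4 (229.6° to 360°, uniform, h = -28): β = 261.2 − 229.6 = 31.6°, B = 130.4°; Δs = -28·31.6/130.4 = -6.7853; s = 28.0000 − 6.7853 = 21.2147
θ=115.9°: R = R0 + s = 29 + 7.8630 = 36.8630
θ=150.1°: R = R0 + s = 29 + 10.2648 = 39.2648
θ=261.2°: R = R0 + s = 29 + 21.2147 = 50.2147

θ=115.9°: 36.8630
θ=150.1°: 39.2648
θ=261.2°: 50.2147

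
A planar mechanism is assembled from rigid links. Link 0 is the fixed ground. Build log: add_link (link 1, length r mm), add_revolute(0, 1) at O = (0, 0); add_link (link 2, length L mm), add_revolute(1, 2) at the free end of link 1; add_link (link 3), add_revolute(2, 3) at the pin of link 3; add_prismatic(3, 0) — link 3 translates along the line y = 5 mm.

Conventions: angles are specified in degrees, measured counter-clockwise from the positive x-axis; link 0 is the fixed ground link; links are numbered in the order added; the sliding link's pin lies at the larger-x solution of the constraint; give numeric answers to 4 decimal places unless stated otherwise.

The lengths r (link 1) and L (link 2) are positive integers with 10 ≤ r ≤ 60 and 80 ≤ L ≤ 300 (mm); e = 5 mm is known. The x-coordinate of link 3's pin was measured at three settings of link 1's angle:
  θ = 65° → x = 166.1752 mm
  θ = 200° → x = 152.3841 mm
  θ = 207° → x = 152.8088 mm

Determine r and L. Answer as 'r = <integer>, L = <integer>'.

constraint per measurement: (x − r cos θ)² + (r sin θ − e)² = L²
subtracting the θ₁ and θ₂ equations cancels the r² and L² terms:
r = (x₁² − x₂²) / (2[(x₁cos θ₁ + e sin θ₁) − (x₂cos θ₂ + e sin θ₂)]) = 10.0000 → r = 10
L² = (x₁ − r cos θ₁)² + (r sin θ₁ − e)² = 26243.9928 → L = 162.0000 → L = 162
check at θ₃=207°: x = 152.8088 (printed 152.8088) ✓

r = 10, L = 162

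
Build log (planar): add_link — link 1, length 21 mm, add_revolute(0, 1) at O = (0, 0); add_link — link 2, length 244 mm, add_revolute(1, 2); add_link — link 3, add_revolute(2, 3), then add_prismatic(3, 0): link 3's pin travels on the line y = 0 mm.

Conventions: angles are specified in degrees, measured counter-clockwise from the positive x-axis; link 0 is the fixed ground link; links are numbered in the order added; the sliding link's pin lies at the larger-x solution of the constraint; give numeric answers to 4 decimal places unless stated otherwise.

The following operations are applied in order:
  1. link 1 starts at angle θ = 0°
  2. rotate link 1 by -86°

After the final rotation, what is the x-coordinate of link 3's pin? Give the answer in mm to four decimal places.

geometry: r = 21 mm, L = 244 mm, e = 0 mm; θ starts at 0°
rotate link 1 by -86°: θ ← 0° -86° = -86°
crank pin P = (r cos θ, r sin θ) = (1.464886, -20.948845)
h = r sin θ − e = -20.948845 − 0 = -20.948845
x = r cos θ + √(L² − h²) = 1.464886 + 243.099045 = 244.563931

244.5639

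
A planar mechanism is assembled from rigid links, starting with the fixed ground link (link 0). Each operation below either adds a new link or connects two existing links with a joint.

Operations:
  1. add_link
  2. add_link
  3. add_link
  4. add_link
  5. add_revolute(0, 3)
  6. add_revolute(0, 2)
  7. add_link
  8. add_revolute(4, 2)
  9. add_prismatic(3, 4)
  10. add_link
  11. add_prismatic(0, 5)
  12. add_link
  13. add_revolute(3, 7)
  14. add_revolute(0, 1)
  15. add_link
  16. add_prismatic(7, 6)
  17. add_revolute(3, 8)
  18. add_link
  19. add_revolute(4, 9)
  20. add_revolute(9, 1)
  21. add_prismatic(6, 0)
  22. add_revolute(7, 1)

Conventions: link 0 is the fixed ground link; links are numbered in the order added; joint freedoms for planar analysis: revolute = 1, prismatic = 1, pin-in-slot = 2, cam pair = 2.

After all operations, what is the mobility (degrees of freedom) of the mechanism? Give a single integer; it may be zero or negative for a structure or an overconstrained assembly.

L=1 J1=0 J2=0
add link → L=2 J1=0 J2=0
add link → L=3 J1=0 J2=0
add link → L=4 J1=0 J2=0
add link → L=5 J1=0 J2=0
R@0,3 dof=1 J1 → L=5 J1=1 J2=0
R@0,2 dof=1 J1 → L=5 J1=2 J2=0
add link → L=6 J1=2 J2=0
R@4,2 dof=1 J1 → L=6 J1=3 J2=0
P@3,4 dof=1 J1 → L=6 J1=4 J2=0
add link → L=7 J1=4 J2=0
P@0,5 dof=1 J1 → L=7 J1=5 J2=0
add link → L=8 J1=5 J2=0
R@3,7 dof=1 J1 → L=8 J1=6 J2=0
R@0,1 dof=1 J1 → L=8 J1=7 J2=0
add link → L=9 J1=7 J2=0
P@7,6 dof=1 J1 → L=9 J1=8 J2=0
R@3,8 dof=1 J1 → L=9 J1=9 J2=0
add link → L=10 J1=9 J2=0
R@4,9 dof=1 J1 → L=10 J1=10 J2=0
R@9,1 dof=1 J1 → L=10 J1=11 J2=0
P@6,0 dof=1 J1 → L=10 J1=12 J2=0
R@7,1 dof=1 J1 → L=10 J1=13 J2=0
M=3(L−1)−2J1−J2=3·9−2·13−0=1

M = 1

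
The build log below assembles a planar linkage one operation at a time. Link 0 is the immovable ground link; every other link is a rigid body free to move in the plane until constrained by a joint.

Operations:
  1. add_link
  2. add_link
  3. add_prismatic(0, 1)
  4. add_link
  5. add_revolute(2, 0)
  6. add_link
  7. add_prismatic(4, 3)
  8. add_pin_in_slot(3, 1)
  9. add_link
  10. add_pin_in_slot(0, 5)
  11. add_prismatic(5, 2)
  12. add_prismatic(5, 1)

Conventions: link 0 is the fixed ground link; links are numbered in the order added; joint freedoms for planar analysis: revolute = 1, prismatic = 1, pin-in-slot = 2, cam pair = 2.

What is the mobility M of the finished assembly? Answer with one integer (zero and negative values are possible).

link 0 = ground. State L|J1|J2 = 1|0|0
+link1  2|0|0
+link2  3|0|0
P(0,1) f=1→J1  3|1|0
+link3  4|1|0
R(2,0) f=1→J1  4|2|0
+link4  5|2|0
P(4,3) f=1→J1  5|3|0
PS(3,1) f=2→J2  5|3|1
+link5  6|3|1
PS(0,5) f=2→J2  6|3|2
P(5,2) f=1→J1  6|4|2
P(5,1) f=1→J1  6|5|2
M = 3(6−1)−2·5−2 = 15−10−2 = 3

M = 3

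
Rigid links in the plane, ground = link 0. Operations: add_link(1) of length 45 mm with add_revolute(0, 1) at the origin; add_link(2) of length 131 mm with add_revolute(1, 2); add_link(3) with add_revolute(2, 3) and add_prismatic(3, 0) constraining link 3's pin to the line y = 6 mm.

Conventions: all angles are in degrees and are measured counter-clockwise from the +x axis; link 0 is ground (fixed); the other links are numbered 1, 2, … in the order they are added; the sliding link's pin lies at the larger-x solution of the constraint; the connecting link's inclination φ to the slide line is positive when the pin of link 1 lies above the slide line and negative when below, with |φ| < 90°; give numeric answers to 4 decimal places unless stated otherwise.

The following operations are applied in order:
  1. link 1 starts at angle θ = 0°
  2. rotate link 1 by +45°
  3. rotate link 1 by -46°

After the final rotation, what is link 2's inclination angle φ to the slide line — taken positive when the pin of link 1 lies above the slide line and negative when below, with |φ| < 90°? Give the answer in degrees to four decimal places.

geometry: r = 45 mm, L = 131 mm, e = 6 mm; θ starts at 0°
rotate link 1 by +45°: θ ← 0° +45° = 45°
rotate link 1 by -46°: θ ← 45° -46° = -1°
h = r sin θ − e = -0.785358 − 6 = -6.785358
sin φ = h / L = -6.785358 / 131 = -0.05179663
φ = arcsin(-0.05179663) = -2.969057°

-2.9691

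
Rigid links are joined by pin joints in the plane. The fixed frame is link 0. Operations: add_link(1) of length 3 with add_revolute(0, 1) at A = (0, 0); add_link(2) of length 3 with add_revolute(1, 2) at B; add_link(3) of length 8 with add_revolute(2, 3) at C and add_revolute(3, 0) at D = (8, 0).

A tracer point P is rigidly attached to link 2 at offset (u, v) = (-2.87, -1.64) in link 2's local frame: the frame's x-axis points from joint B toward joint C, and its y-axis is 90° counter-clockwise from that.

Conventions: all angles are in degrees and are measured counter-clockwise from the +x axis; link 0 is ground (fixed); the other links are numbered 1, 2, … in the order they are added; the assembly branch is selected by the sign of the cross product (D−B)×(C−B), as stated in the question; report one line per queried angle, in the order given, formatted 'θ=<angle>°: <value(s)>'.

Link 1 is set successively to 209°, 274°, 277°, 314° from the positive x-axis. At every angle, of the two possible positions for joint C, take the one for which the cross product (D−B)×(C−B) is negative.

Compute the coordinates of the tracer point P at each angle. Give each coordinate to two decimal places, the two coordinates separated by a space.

A=(0,0), D=(8.00,0)
θ=209°: B = A + 3.00·(cos209°, sin209°) = (-2.6239, -1.4544)
θ=209°: |BD| = 10.7230
θ=209°: circle(B,3.00) ∩ circle(D,8.00): a=2.7969, h=1.0851
θ=209°:   candidates: C₊=(0.0000,0.0000) cross=11.635; C₋=(0.2944,-2.1501) cross=-11.635
θ=209°:   branch - wants cross < 0 → take C=(0.2944,-2.1501) (cross=-11.635)
θ=209°: ex = (C−B)/|BC| = (0.9727,-0.2319); ey = (0.2319,0.9727)
θ=209°: P = B + -2.87·ex + -1.64·ey = (-5.7959,-2.3842)
θ=274°: B = A + 3.00·(cos274°, sin274°) = (0.2093, -2.9927)
θ=274°: |BD| = 8.3458
θ=274°: circle(B,3.00) ∩ circle(D,8.00): a=0.8778, h=2.8687
θ=274°:   candidates: C₊=(0.0000,0.0000) cross=23.942; C₋=(2.0574,-5.3559) cross=-23.942
θ=274°:   branch - wants cross < 0 → take C=(2.0574,-5.3559) (cross=-23.942)
θ=274°: ex = (C−B)/|BC| = (0.6160,-0.7877); ey = (0.7877,0.6160)
θ=274°: P = B + -2.87·ex + -1.64·ey = (-2.8506,-1.7422)
θ=277°: B = A + 3.00·(cos277°, sin277°) = (0.3656, -2.9776)
θ=277°: |BD| = 8.1945
θ=277°: circle(B,3.00) ∩ circle(D,8.00): a=0.7414, h=2.9070
θ=277°:   candidates: C₊=(-0.0000,0.0000) cross=23.821; C₋=(2.1126,-5.4165) cross=-23.821
θ=277°:   branch - wants cross < 0 → take C=(2.1126,-5.4165) (cross=-23.821)
θ=277°: ex = (C−B)/|BC| = (0.5823,-0.8130); ey = (0.8130,0.5823)
θ=277°: P = B + -2.87·ex + -1.64·ey = (-2.6389,-1.5995)
θ=314°: B = A + 3.00·(cos314°, sin314°) = (2.0840, -2.1580)
θ=314°: |BD| = 6.2973
θ=314°: circle(B,3.00) ∩ circle(D,8.00): a=-1.2183, h=2.7415
θ=314°:   candidates: C₊=(0.0000,0.0000) cross=17.264; C₋=(1.8790,-5.1510) cross=-17.264
θ=314°:   branch - wants cross < 0 → take C=(1.8790,-5.1510) (cross=-17.264)
θ=314°: ex = (C−B)/|BC| = (-0.0683,-0.9977); ey = (0.9977,-0.0683)
θ=314°: P = B + -2.87·ex + -1.64·ey = (0.6439,0.8173)

θ=209°: -5.80 -2.38
θ=274°: -2.85 -1.74
θ=277°: -2.64 -1.60
θ=314°: 0.64 0.82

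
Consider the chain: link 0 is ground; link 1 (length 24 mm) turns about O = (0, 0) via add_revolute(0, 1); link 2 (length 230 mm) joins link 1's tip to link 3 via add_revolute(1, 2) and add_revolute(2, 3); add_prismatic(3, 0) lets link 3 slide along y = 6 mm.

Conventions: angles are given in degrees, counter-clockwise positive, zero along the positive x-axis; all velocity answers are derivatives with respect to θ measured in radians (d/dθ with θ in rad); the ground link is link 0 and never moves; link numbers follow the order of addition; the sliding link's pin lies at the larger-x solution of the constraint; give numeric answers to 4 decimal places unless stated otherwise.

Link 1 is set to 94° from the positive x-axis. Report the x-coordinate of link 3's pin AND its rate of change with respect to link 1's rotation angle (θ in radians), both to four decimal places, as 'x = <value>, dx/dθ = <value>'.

geometry: r = 24 mm, L = 230 mm, e = 6 mm
crank pin P = (r cos θ, r sin θ) = (-1.674155, 23.941537)
h = r sin θ − e = 23.941537 − 6 = 17.941537
x = r cos θ + √(L² − h²) = -1.674155 + 229.299152 = 227.624997
dx/dθ = −r sin θ − h·r cos θ/√(L² − h²) (θ in radians; h = 17.941537) = -23.810543

x = 227.6250, dx/dθ = -23.8105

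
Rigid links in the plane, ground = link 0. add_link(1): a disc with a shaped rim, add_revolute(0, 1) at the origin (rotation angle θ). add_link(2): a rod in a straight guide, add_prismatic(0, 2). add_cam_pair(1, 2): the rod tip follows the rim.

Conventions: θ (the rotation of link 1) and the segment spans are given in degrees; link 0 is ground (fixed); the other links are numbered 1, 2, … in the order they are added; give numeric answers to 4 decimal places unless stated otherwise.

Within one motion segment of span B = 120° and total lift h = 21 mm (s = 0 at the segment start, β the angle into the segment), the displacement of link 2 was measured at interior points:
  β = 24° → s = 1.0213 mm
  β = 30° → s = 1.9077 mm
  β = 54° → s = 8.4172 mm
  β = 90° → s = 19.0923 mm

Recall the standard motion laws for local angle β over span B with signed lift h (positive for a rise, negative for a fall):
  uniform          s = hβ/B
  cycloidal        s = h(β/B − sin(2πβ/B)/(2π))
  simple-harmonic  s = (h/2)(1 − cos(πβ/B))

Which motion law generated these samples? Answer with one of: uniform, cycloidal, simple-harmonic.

candidates at β/B = r: uniform s = h·r (linear in β); cycloidal s = h·(r − sin(2πr)/(2π)); simple-harmonic s = (h/2)(1 − cos(πr))
β=24°: printed 1.0213 | uniform 4.2000, cycloidal 1.0213, simple-harmonic 2.0053
β=30°: printed 1.9077 | uniform 5.2500, cycloidal 1.9077, simple-harmonic 3.0754
β=54°: printed 8.4172 | uniform 9.4500, cycloidal 8.4172, simple-harmonic 8.8574
β=90°: printed 19.0923 | uniform 15.7500, cycloidal 19.0923, simple-harmonic 17.9246
only one law matches every sample → cycloidal

cycloidal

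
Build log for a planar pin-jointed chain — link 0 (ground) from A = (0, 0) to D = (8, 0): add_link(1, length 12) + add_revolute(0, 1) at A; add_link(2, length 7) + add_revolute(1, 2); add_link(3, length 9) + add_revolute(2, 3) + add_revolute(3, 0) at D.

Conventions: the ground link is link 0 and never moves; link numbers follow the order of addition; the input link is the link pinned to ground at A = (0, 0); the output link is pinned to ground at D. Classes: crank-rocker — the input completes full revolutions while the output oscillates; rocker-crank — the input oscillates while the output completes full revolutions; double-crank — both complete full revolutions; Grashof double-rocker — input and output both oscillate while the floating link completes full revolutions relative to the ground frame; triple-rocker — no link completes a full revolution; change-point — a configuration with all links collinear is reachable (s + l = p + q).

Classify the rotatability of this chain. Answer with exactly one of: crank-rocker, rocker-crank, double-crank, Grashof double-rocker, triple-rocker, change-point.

lengths: ground=8, input=12, coupler=7, output=9
sorted: s=7 (shortest), l=12 (longest), p+q=17
s + l = 19 vs p + q = 17
s + l > p + q → non-Grashof → no link fully rotates → triple-rocker

triple-rocker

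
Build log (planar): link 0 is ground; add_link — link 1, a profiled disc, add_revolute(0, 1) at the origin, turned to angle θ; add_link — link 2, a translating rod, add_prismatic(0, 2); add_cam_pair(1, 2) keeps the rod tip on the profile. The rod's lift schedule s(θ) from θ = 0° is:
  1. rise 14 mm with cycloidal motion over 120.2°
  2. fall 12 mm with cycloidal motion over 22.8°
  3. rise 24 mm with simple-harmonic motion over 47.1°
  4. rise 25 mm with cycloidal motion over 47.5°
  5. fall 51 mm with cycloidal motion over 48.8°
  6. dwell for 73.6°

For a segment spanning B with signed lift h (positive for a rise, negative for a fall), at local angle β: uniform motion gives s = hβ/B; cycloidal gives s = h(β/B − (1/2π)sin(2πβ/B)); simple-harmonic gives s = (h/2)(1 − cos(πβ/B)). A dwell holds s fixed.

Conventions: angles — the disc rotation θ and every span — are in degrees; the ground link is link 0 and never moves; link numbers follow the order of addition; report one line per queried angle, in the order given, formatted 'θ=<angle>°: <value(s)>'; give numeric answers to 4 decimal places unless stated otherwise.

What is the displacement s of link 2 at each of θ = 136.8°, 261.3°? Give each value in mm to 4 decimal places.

seg 1 [0°–120.2°] cycloidal, h=14: full span → s += 14 → s = 14.0000
seg 2 [120.2°–143°] cycloidal, h=-12: θ=136.8° here. β=16.6, B=22.8. -12·(0.7281 − sin(2π·0.7281)/(2π)) = -10.6286 → s = 3.3714
seg 2 [120.2°–143°] cycloidal, h=-12: full span → s += -12 → s = 2.0000
seg 3 [143°–190.1°] simple-harmonic, h=24: full span → s += 24 → s = 26.0000
seg 4 [190.1°–237.6°] cycloidal, h=25: full span → s += 25 → s = 51.0000
seg 5 [237.6°–286.4°] cycloidal, h=-51: θ=261.3° here. β=23.7, B=48.8. -51·(0.4857 − sin(2π·0.4857)/(2π)) = -24.0379 → s = 26.9621

θ=136.8°: 3.3714
θ=261.3°: 26.9621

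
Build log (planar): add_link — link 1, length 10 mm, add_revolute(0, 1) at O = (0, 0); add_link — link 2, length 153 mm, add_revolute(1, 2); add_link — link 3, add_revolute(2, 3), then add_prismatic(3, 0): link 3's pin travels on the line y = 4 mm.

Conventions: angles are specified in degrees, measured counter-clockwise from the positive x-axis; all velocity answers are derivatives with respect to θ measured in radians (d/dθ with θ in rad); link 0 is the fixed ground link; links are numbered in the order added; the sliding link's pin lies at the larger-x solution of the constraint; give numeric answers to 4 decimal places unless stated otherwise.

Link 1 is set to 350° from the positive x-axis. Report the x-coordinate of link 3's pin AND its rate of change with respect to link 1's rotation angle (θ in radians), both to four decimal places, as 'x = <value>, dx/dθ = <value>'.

geometry: r = 10 mm, L = 153 mm, e = 4 mm
crank pin P = (r cos θ, r sin θ) = (9.848078, -1.736482)
h = r sin θ − e = -1.736482 − 4 = -5.736482
x = r cos θ + √(L² − h²) = 9.848078 + 152.892422 = 162.740500
dx/dθ = −r sin θ − h·r cos θ/√(L² − h²) (θ in radians; h = -5.736482) = 2.105979

x = 162.7405, dx/dθ = 2.1060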